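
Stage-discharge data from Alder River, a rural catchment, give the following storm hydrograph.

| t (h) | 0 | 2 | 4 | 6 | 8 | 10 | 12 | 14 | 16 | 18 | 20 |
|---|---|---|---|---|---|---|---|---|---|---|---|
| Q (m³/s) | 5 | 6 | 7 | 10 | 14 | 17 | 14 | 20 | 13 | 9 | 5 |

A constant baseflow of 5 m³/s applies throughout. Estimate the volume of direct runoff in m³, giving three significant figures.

V ≈ 4.68 × 10^5 m³

Direct-runoff ordinates (Q − Q_b): 0.0, 1.0, 2.0, 5.0, 9.0, 12.0, 9.0, 15.0, 8.0, 4.0, 0.0 m³/s.
ΣQ_DR = 65.00 m³/s.
With Δt = 2 h = 7200 s, V = ΣQ_DR · Δt = 65.00 × 7200 = 4.68 × 10^5 m³.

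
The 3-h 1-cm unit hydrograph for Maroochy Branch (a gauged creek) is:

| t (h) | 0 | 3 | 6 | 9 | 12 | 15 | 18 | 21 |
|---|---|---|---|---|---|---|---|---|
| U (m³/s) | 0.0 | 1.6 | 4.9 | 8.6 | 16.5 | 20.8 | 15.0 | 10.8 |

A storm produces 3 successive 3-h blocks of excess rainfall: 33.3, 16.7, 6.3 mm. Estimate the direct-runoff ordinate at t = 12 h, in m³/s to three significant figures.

Q ≈ 72.4 m³/s

By discrete convolution, Q_j = Σ (P_i / 10 mm) · U_{j−i}.
At t = 12 h (j=4): Q = (33.3/10)·16.5 + (16.7/10)·8.6 + (6.3/10)·4.9 = 72.4 m³/s.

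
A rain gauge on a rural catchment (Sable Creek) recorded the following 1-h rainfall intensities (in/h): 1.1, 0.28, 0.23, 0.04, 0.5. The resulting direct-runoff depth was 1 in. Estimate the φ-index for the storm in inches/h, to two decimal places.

φ ≈ 0.30 in/h

Only the 2 blocks with intensity above φ contribute runoff: 1.1, 0.5 in/h.
Σ(I−φ)·Δt = d  ⇒  (1.1+0.5 − 2φ)·1 = 1
φ = (1.600 − 1/1) / 2 = 0.30 in/h.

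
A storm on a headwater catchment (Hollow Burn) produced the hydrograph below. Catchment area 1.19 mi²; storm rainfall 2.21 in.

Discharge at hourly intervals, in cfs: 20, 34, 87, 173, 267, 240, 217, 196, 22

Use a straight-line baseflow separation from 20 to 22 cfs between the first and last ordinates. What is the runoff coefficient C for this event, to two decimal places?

C ≈ 0.63

ΣQ_DR = 1067 cfs; V = ΣQ_DR·Δt = 3.841 × 10^6 ft³.
Runoff depth d = V / A = 1.389 in.
C = d / P = 1.389 / 2.21 = 0.63.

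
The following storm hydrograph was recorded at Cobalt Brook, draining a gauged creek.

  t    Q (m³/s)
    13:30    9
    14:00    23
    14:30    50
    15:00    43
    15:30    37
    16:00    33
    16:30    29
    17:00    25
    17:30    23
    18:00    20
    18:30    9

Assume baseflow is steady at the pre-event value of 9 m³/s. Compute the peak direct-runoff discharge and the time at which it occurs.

Subtracting baseflow gives direct-runoff ordinates: 0.0, 14.0, 41.0, 34.0, 28.0, 24.0, 20.0, 16.0, 14.0, 11.0, 0.0 m³/s.
The maximum is 41.0 m³/s, occurring at the reading for t = 14:30.

Q_p = 41.0 m³/s at t = 14:30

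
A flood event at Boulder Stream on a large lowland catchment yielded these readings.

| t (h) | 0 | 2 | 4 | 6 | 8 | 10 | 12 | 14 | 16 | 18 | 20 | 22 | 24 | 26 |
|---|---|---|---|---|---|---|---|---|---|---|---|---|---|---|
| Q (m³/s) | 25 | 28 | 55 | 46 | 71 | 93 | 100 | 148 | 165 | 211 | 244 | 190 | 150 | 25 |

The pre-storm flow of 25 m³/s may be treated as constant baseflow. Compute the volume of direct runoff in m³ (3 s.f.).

V ≈ 8.65 × 10^6 m³

Direct-runoff ordinates (Q − Q_b): 0.0, 3.0, 30.0, 21.0, 46.0, 68.0, 75.0, 123.0, 140.0, 186.0, 219.0, 165.0, 125.0, 0.0 m³/s.
ΣQ_DR = 1201 m³/s.
With Δt = 2 h = 7200 s, V = ΣQ_DR · Δt = 1201 × 7200 = 8.65 × 10^6 m³.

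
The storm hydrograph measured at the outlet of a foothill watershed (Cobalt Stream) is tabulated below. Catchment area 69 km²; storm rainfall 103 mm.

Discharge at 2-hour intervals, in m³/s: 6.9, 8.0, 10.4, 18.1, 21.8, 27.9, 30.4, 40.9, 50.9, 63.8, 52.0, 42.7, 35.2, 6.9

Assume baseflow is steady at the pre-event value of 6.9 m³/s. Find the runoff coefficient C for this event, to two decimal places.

C ≈ 0.32

ΣQ_DR = 319.3 m³/s; V = ΣQ_DR·Δt = 2.299 × 10^6 m³.
Runoff depth d = V / A = 33.32 mm.
C = d / P = 33.32 / 103 = 0.32.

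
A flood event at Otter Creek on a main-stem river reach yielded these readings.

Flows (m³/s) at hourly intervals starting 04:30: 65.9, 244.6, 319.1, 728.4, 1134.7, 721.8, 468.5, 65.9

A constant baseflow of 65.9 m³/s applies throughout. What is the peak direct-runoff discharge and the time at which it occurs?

Subtracting baseflow gives direct-runoff ordinates: 0.0, 178.7, 253.2, 662.5, 1068.8, 655.9, 402.6, 0.0 m³/s.
The maximum is 1068.8 m³/s, occurring at the reading for t = 08:30.

Q_p = 1068.8 m³/s at t = 08:30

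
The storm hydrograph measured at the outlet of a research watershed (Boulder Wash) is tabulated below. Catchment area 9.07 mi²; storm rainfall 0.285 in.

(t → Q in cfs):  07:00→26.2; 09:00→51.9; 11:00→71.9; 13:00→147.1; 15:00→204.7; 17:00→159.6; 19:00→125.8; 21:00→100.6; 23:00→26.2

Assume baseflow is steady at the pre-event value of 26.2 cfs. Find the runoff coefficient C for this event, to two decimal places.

ΣQ_DR = 678.2 cfs; V = ΣQ_DR·Δt = 4.883 × 10^6 ft³.
Runoff depth d = V / A = 0.2317 in.
C = d / P = 0.2317 / 0.285 = 0.81.

C ≈ 0.81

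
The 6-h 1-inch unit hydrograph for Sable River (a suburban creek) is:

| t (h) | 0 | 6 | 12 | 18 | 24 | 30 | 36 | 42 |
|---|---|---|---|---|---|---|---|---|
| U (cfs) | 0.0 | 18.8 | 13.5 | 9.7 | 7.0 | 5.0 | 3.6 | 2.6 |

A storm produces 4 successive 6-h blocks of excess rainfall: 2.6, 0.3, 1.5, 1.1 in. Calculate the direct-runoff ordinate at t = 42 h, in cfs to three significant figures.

By discrete convolution, Q_j = Σ (P_i / 1 in) · U_{j−i}.
At t = 42 h (j=7): Q = (2.6/1)·2.6 + (0.3/1)·3.6 + (1.5/1)·5.0 + (1.1/1)·7.0 = 23.0 cfs.

Q ≈ 23.0 cfs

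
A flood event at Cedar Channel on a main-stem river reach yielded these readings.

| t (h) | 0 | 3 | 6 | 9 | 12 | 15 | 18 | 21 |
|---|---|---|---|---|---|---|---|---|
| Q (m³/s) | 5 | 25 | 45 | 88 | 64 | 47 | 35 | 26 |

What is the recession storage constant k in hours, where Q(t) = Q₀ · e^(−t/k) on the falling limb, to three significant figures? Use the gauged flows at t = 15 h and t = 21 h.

k ≈ 10.1 h

On the falling limb, Q drops from 47 to 26 m³/s between t = 15 h and t = 21 h (Δt = 6 h).
k = −Δt / ln(Q₂/Q₁) = −6 / ln(26/47) = 10.1 h.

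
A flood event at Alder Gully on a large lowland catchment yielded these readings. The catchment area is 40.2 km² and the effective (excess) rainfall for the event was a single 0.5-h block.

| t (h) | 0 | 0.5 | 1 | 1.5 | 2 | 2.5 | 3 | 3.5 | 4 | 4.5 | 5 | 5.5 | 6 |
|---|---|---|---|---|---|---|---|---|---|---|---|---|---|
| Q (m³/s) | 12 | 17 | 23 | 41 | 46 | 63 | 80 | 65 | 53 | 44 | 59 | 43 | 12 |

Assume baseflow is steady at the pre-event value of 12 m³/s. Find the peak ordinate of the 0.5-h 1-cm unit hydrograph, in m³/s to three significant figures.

Direct runoff: 0.0, 5.0, 11.0, 29.0, 34.0, 51.0, 68.0, 53.0, 41.0, 32.0, 47.0, 31.0, 0.0 m³/s; ΣQ_DR = 402.0 m³/s, peak = 68.0 m³/s.
Runoff depth d = ΣQ_DR·Δt / A = 402.0 × 1800 / (40.2 km²) = 18.00 mm.
The 1-cm UH is the DRH scaled by (10 mm)/d, so U_p = 68.0 × 10/18.00 = 37.8 m³/s.

U_p ≈ 37.8 m³/s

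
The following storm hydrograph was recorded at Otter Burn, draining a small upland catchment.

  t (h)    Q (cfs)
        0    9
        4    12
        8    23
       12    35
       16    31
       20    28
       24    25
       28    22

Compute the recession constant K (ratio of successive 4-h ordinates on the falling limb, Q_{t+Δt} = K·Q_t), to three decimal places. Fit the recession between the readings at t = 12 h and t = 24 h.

Using the recession-limb readings at t = 12 h and t = 24 h: Q falls from 35 to 25 cfs over 3 intervals.
K = (Q₂/Q₁)^(1/3) = (25/35)^(1/3) = 0.894.

K ≈ 0.894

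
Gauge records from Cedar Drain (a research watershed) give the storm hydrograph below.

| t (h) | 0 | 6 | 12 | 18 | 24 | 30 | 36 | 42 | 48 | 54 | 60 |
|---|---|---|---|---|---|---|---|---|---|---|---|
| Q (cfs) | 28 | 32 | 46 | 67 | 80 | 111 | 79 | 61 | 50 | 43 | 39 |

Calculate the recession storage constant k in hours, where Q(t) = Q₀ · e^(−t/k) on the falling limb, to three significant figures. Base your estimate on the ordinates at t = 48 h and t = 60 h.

k ≈ 48.3 h

On the falling limb, Q drops from 50 to 39 cfs between t = 48 h and t = 60 h (Δt = 12 h).
k = −Δt / ln(Q₂/Q₁) = −12 / ln(39/50) = 48.3 h.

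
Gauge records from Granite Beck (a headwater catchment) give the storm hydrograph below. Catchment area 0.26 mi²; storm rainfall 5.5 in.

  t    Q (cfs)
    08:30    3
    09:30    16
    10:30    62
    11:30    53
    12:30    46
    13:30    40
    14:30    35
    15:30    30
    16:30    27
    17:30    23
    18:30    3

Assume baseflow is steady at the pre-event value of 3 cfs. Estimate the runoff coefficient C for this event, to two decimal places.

ΣQ_DR = 305.0 cfs; V = ΣQ_DR·Δt = 1.098 × 10^6 ft³.
Runoff depth d = V / A = 1.818 in.
C = d / P = 1.818 / 5.5 = 0.33.

C ≈ 0.33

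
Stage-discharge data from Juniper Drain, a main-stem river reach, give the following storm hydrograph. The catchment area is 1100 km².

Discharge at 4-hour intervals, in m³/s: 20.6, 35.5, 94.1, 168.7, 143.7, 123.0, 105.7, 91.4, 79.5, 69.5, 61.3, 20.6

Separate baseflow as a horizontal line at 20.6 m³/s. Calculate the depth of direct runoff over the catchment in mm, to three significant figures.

Direct runoff: 0.0, 14.9, 73.5, 148.1, 123.1, 102.4, 85.1, 70.8, 58.9, 48.9, 40.7, 0.0 m³/s; ΣQ_DR = 766.4 m³/s.
V = ΣQ_DR · Δt = 766.4 × 14400 s = 1.104 × 10^7 m³.
Over A = 1100 km², depth = V / A = 10.0 mm.

d ≈ 10.0 mm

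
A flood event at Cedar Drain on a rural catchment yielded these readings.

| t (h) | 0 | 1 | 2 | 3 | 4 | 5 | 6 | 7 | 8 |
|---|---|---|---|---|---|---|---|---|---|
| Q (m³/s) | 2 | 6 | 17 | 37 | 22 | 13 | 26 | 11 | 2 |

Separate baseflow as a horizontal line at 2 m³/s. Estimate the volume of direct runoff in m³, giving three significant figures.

Direct-runoff ordinates (Q − Q_b): 0.0, 4.0, 15.0, 35.0, 20.0, 11.0, 24.0, 9.0, 0.0 m³/s.
ΣQ_DR = 118.0 m³/s.
With Δt = 1 h = 3600 s, V = ΣQ_DR · Δt = 118.0 × 3600 = 4.25 × 10^5 m³.

V ≈ 4.25 × 10^5 m³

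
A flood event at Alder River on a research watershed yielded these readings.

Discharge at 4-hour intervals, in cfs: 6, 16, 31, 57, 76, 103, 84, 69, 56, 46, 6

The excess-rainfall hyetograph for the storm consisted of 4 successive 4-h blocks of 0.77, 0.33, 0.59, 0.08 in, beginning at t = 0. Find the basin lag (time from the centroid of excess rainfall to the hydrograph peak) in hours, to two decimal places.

Centroid of excess rainfall: t_c = Σ P_i·t̄_i / ΣP_i = 5.9548 h (block centres at 2, 6, 10, 14 h).
Hydrograph peak occurs at t = 20 h, so basin lag t_L = 20 − 5.9548 = 14.05 h.

t_L ≈ 14.05 h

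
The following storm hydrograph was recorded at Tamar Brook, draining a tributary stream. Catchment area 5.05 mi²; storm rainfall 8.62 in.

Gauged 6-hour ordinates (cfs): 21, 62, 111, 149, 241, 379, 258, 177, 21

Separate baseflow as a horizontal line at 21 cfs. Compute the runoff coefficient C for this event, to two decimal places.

ΣQ_DR = 1230 cfs; V = ΣQ_DR·Δt = 2.657 × 10^7 ft³.
Runoff depth d = V / A = 2.265 in.
C = d / P = 2.265 / 8.62 = 0.26.

C ≈ 0.26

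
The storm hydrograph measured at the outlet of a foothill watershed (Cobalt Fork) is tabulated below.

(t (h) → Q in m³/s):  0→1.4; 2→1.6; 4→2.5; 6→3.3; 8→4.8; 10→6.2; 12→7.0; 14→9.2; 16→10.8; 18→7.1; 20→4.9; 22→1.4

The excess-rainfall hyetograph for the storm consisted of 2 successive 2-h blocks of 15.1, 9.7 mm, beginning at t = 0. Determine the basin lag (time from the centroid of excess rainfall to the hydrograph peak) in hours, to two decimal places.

t_L ≈ 14.22 h

Centroid of excess rainfall: t_c = Σ P_i·t̄_i / ΣP_i = 1.7823 h (block centres at 1, 3 h).
Hydrograph peak occurs at t = 16 h, so basin lag t_L = 16 − 1.7823 = 14.22 h.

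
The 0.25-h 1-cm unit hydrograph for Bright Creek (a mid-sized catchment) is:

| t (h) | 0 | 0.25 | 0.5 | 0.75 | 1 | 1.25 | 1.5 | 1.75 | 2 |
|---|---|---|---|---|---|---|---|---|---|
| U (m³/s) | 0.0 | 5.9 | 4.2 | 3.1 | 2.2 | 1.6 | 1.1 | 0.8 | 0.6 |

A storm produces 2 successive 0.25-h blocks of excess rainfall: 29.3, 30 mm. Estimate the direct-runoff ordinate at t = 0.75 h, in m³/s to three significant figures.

By discrete convolution, Q_j = Σ (P_i / 10 mm) · U_{j−i}.
At t = 0.75 h (j=3): Q = (29.3/10)·3.1 + (30/10)·4.2 = 21.7 m³/s.

Q ≈ 21.7 m³/s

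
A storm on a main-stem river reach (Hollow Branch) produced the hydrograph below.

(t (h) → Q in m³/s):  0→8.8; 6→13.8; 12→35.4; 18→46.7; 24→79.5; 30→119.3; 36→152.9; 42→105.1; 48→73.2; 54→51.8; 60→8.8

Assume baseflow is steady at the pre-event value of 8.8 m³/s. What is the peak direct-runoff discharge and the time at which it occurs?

Q_p = 144.1 m³/s at t = 36 h

Subtracting baseflow gives direct-runoff ordinates: 0.0, 5.0, 26.6, 37.9, 70.7, 110.5, 144.1, 96.3, 64.4, 43.0, 0.0 m³/s.
The maximum is 144.1 m³/s, occurring at the reading for t = 36 h.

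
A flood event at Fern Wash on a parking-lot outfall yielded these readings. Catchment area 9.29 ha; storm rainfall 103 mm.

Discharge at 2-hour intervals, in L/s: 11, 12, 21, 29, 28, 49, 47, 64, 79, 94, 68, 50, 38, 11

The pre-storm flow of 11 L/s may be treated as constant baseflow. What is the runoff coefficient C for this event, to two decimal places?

ΣQ_DR = 447.0 L/s; V = ΣQ_DR·Δt = 3.218 × 10^6 L.
Runoff depth d = V / A = 34.64 mm.
C = d / P = 34.64 / 103 = 0.34.

C ≈ 0.34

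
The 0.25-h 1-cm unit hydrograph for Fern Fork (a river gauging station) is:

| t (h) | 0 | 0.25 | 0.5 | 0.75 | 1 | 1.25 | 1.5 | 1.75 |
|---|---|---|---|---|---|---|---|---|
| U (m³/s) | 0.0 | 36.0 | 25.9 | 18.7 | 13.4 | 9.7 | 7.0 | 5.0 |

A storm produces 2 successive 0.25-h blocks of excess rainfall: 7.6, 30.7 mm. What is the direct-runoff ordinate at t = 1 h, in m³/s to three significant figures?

Q ≈ 67.6 m³/s

By discrete convolution, Q_j = Σ (P_i / 10 mm) · U_{j−i}.
At t = 1 h (j=4): Q = (7.6/10)·13.4 + (30.7/10)·18.7 = 67.6 m³/s.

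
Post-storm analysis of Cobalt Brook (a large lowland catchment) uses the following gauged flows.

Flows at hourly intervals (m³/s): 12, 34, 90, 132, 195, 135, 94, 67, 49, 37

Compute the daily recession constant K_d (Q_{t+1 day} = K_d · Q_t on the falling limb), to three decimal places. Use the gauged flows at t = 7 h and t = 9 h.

K_d ≈ 0.001

Between t = 7 h and t = 9 h the flow falls from 67 to 37 m³/s over 2×1 h = 2 h.
Per-interval ratio K = (37/67)^(1/2) = 0.7431; K_d = K^(24/1) = 0.001.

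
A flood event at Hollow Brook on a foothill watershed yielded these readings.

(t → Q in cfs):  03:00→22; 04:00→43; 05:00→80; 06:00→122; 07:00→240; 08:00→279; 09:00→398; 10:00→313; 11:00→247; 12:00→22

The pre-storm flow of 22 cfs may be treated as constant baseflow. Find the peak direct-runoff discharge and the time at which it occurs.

Subtracting baseflow gives direct-runoff ordinates: 0.0, 21.0, 58.0, 100.0, 218.0, 257.0, 376.0, 291.0, 225.0, 0.0 cfs.
The maximum is 376.0 cfs, occurring at the reading for t = 09:00.

Q_p = 376.0 cfs at t = 09:00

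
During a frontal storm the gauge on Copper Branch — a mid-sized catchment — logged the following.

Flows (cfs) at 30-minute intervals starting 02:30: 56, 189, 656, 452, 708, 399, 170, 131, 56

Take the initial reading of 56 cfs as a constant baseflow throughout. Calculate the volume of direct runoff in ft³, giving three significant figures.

V ≈ 4.16 × 10^6 ft³

Direct-runoff ordinates (Q − Q_b): 0.0, 133.0, 600.0, 396.0, 652.0, 343.0, 114.0, 75.0, 0.0 cfs.
ΣQ_DR = 2313 cfs.
With Δt = 0.5 h = 1800 s, V = ΣQ_DR · Δt = 2313 × 1800 = 4.16 × 10^6 ft³.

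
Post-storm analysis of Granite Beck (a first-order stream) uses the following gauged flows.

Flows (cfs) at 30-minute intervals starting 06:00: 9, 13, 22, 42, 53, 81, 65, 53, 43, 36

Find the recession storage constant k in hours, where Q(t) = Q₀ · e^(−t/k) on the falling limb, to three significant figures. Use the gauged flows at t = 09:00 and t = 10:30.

On the falling limb, Q drops from 65 to 36 cfs between t = 09:00 and t = 10:30 (Δt = 1.5 h).
k = −Δt / ln(Q₂/Q₁) = −1.5 / ln(36/65) = 2.54 h.

k ≈ 2.54 h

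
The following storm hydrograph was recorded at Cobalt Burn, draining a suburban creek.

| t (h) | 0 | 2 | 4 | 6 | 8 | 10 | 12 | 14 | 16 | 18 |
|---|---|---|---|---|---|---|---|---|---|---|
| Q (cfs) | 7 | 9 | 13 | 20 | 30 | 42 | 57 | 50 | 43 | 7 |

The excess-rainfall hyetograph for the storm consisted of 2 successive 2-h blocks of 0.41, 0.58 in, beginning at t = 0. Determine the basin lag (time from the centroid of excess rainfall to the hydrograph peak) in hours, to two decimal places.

t_L ≈ 9.83 h

Centroid of excess rainfall: t_c = Σ P_i·t̄_i / ΣP_i = 2.1717 h (block centres at 1, 3 h).
Hydrograph peak occurs at t = 12 h, so basin lag t_L = 12 − 2.1717 = 9.83 h.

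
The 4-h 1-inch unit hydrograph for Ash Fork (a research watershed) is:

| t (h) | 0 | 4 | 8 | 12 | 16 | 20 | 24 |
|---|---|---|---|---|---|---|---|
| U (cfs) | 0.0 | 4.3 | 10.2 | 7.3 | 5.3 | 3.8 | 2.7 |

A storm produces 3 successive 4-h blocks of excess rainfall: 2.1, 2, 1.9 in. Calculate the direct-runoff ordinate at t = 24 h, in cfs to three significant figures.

By discrete convolution, Q_j = Σ (P_i / 1 in) · U_{j−i}.
At t = 24 h (j=6): Q = (2.1/1)·2.7 + (2/1)·3.8 + (1.9/1)·5.3 = 23.3 cfs.

Q ≈ 23.3 cfs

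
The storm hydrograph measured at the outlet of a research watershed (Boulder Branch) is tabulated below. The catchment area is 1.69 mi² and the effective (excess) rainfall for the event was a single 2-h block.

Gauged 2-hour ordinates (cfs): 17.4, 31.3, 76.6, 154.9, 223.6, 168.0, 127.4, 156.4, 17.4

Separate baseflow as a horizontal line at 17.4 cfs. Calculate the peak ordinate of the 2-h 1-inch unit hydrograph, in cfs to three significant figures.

U_p ≈ 138 cfs

Direct runoff: 0.0, 13.9, 59.2, 137.5, 206.2, 150.6, 110.0, 139.0, 0.0 cfs; ΣQ_DR = 816.4 cfs, peak = 206.2 cfs.
Runoff depth d = ΣQ_DR·Δt / A = 816.4 × 7200 / (1.69 mi²) = 1.497 in.
The 1-inch UH is the DRH scaled by (1 in)/d, so U_p = 206.2 × 1/1.497 = 138 cfs.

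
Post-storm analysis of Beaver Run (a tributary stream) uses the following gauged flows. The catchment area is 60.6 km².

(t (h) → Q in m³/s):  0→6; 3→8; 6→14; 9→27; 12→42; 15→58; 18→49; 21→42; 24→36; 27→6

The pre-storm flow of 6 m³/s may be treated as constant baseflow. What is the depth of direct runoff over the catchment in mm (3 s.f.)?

d ≈ 40.6 mm

Direct runoff: 0.0, 2.0, 8.0, 21.0, 36.0, 52.0, 43.0, 36.0, 30.0, 0.0 m³/s; ΣQ_DR = 228.0 m³/s.
V = ΣQ_DR · Δt = 228.0 × 10800 s = 2.462 × 10^6 m³.
Over A = 60.6 km², depth = V / A = 40.6 mm.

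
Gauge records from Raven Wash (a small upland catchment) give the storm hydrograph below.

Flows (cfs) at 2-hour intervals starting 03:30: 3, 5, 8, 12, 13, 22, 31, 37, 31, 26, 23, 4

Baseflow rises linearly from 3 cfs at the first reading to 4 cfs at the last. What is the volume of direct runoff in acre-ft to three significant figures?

V ≈ 28.6 acre-ft

Direct-runoff ordinates (Q − Q_b): 0.00, 1.91, 4.82, 8.73, 9.64, 18.55, 27.45, 33.36, 27.27, 22.18, 19.09, 0.00 cfs.
ΣQ_DR = 173.0 cfs.
With Δt = 2 h = 7200 s, V = ΣQ_DR · Δt = 173.0 × 7200 = 1.25 × 10^6 ft³ = 28.6 acre-ft.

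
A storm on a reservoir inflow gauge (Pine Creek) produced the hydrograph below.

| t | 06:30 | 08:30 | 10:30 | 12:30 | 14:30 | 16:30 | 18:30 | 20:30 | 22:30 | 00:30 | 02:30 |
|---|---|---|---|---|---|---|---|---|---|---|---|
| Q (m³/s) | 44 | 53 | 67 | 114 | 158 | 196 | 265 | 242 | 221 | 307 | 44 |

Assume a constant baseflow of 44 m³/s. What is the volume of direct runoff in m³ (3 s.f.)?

V ≈ 8.83 × 10^6 m³

Direct-runoff ordinates (Q − Q_b): 0.0, 9.0, 23.0, 70.0, 114.0, 152.0, 221.0, 198.0, 177.0, 263.0, 0.0 m³/s.
ΣQ_DR = 1227 m³/s.
With Δt = 2 h = 7200 s, V = ΣQ_DR · Δt = 1227 × 7200 = 8.83 × 10^6 m³.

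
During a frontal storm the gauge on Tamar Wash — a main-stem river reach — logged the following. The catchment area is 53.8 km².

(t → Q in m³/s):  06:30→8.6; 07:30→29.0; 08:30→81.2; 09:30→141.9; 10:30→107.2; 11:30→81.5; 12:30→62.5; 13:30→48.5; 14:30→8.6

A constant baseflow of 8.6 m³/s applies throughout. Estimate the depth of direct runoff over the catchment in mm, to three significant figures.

Direct runoff: 0.0, 20.4, 72.6, 133.3, 98.6, 72.9, 53.9, 39.9, 0.0 m³/s; ΣQ_DR = 491.6 m³/s.
V = ΣQ_DR · Δt = 491.6 × 3600 s = 1.770 × 10^6 m³.
Over A = 53.8 km², depth = V / A = 32.9 mm.

d ≈ 32.9 mm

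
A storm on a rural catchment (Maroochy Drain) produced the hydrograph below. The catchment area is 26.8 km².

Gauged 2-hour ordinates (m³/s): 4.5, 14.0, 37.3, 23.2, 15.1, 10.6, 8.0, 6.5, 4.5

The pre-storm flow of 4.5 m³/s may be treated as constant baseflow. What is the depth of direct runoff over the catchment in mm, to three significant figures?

Direct runoff: 0.0, 9.5, 32.8, 18.7, 10.6, 6.1, 3.5, 2.0, 0.0 m³/s; ΣQ_DR = 83.20 m³/s.
V = ΣQ_DR · Δt = 83.20 × 7200 s = 5.990 × 10^5 m³.
Over A = 26.8 km², depth = V / A = 22.4 mm.

d ≈ 22.4 mm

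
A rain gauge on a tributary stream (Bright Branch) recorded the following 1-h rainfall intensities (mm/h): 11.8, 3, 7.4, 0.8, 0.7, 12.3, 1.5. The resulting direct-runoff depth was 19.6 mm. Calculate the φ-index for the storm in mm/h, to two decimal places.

Only the 3 blocks with intensity above φ contribute runoff: 11.8, 7.4, 12.3 mm/h.
Σ(I−φ)·Δt = d  ⇒  (11.8+7.4+12.3 − 3φ)·1 = 19.6
φ = (31.50 − 19.6/1) / 3 = 3.97 mm/h.

φ ≈ 3.97 mm/h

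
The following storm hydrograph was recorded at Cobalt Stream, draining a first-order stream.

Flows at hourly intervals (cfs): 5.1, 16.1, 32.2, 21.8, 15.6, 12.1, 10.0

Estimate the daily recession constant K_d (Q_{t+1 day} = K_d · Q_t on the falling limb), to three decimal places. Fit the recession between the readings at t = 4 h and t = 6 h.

Between t = 4 h and t = 6 h the flow falls from 15.6 to 10.0 cfs over 2×1 h = 2 h.
Per-interval ratio K = (10.0/15.6)^(1/2) = 0.8006; K_d = K^(24/1) = 0.005.

K_d ≈ 0.005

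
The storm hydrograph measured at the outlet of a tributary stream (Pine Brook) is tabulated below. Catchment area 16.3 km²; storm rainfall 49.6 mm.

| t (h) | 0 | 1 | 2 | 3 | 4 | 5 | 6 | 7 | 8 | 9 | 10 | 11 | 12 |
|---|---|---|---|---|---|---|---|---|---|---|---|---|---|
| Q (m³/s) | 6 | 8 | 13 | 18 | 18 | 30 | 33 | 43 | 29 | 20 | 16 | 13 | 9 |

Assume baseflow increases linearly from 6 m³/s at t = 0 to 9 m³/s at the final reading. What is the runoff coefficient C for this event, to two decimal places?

ΣQ_DR = 158.5 m³/s; V = ΣQ_DR·Δt = 5.706 × 10^5 m³.
Runoff depth d = V / A = 35.01 mm.
C = d / P = 35.01 / 49.6 = 0.71.

C ≈ 0.71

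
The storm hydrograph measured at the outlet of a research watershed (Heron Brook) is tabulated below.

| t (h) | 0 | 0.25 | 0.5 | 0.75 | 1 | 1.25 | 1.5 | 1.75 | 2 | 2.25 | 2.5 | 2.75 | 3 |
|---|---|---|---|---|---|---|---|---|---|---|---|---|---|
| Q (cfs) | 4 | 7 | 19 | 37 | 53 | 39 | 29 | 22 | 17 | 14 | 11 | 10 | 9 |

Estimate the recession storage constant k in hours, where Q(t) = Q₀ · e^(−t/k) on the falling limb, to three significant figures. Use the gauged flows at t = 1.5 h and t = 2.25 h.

k ≈ 1.03 h

On the falling limb, Q drops from 29 to 14 cfs between t = 1.5 h and t = 2.25 h (Δt = 0.75 h).
k = −Δt / ln(Q₂/Q₁) = −0.75 / ln(14/29) = 1.03 h.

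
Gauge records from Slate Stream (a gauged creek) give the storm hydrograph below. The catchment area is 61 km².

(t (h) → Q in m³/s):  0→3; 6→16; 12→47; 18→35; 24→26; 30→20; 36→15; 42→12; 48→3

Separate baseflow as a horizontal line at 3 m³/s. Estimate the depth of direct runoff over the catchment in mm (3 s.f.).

d ≈ 53.1 mm

Direct runoff: 0.0, 13.0, 44.0, 32.0, 23.0, 17.0, 12.0, 9.0, 0.0 m³/s; ΣQ_DR = 150.0 m³/s.
V = ΣQ_DR · Δt = 150.0 × 21600 s = 3.240 × 10^6 m³.
Over A = 61 km², depth = V / A = 53.1 mm.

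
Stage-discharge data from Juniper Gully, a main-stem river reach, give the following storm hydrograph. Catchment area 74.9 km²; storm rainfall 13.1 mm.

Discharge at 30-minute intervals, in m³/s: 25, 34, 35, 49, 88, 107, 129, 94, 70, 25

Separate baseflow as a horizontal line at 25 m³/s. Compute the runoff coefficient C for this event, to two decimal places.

ΣQ_DR = 406.0 m³/s; V = ΣQ_DR·Δt = 7.308 × 10^5 m³.
Runoff depth d = V / A = 9.757 mm.
C = d / P = 9.757 / 13.1 = 0.74.

C ≈ 0.74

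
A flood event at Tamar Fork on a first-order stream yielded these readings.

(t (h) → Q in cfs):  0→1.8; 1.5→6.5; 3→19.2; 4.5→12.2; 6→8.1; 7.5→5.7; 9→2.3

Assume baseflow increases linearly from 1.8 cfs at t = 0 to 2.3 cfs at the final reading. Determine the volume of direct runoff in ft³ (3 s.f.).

Direct-runoff ordinates (Q − Q_b): 0.00, 4.62, 17.23, 10.15, 5.97, 3.48, 0.00 cfs.
ΣQ_DR = 41.45 cfs.
With Δt = 1.5 h = 5400 s, V = ΣQ_DR · Δt = 41.45 × 5400 = 2.24 × 10^5 ft³.

V ≈ 2.24 × 10^5 ft³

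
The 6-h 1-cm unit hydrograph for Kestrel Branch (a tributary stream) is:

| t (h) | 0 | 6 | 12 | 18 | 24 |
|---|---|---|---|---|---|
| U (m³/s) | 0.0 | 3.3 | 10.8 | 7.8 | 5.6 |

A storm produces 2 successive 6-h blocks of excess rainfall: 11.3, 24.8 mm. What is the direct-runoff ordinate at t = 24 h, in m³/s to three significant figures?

By discrete convolution, Q_j = Σ (P_i / 10 mm) · U_{j−i}.
At t = 24 h (j=4): Q = (11.3/10)·5.6 + (24.8/10)·7.8 = 25.7 m³/s.

Q ≈ 25.7 m³/s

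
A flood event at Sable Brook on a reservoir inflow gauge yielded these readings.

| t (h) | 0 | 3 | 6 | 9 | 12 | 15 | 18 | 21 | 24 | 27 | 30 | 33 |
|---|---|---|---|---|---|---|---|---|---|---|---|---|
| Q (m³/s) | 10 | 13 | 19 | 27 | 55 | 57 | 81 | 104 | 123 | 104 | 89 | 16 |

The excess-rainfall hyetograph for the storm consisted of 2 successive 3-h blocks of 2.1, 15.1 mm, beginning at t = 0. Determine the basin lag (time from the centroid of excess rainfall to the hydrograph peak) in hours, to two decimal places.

t_L ≈ 19.87 h

Centroid of excess rainfall: t_c = Σ P_i·t̄_i / ΣP_i = 4.1337 h (block centres at 1.5, 4.5 h).
Hydrograph peak occurs at t = 24 h, so basin lag t_L = 24 − 4.1337 = 19.87 h.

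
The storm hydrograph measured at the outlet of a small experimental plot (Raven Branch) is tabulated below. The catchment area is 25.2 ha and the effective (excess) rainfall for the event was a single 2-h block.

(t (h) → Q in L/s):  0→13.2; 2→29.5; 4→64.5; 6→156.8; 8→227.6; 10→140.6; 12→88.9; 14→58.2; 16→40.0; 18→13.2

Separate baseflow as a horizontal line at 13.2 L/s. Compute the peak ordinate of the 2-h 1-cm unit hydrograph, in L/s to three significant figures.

U_p ≈ 107 L/s

Direct runoff: 0.0, 16.3, 51.3, 143.6, 214.4, 127.4, 75.7, 45.0, 26.8, 0.0 L/s; ΣQ_DR = 700.5 L/s, peak = 214.4 L/s.
Runoff depth d = ΣQ_DR·Δt / A = 700.5 × 7200 / (25.2 ha) = 20.01 mm.
The 1-cm UH is the DRH scaled by (10 mm)/d, so U_p = 214.4 × 10/20.01 = 107 L/s.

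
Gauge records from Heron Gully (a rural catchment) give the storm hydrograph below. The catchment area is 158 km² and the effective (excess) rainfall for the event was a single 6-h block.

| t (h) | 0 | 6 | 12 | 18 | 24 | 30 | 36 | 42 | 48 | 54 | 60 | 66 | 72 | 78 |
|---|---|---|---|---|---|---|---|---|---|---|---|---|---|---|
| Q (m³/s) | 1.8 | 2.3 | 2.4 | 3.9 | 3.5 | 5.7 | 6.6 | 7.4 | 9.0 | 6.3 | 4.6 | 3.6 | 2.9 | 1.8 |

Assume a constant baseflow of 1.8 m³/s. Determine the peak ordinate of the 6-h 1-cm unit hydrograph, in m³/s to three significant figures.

U_p ≈ 14.4 m³/s

Direct runoff: 0.0, 0.5, 0.6, 2.1, 1.7, 3.9, 4.8, 5.6, 7.2, 4.5, 2.8, 1.8, 1.1, 0.0 m³/s; ΣQ_DR = 36.60 m³/s, peak = 7.2 m³/s.
Runoff depth d = ΣQ_DR·Δt / A = 36.60 × 21600 / (158 km²) = 5.004 mm.
The 1-cm UH is the DRH scaled by (10 mm)/d, so U_p = 7.2 × 10/5.004 = 14.4 m³/s.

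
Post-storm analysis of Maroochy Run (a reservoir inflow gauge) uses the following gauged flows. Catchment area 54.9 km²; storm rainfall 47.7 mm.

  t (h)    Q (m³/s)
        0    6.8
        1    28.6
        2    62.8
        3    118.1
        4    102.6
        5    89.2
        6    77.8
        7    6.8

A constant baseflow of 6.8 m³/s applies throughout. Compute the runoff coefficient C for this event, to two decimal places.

ΣQ_DR = 438.3 m³/s; V = ΣQ_DR·Δt = 1.578 × 10^6 m³.
Runoff depth d = V / A = 28.74 mm.
C = d / P = 28.74 / 47.7 = 0.60.

C ≈ 0.60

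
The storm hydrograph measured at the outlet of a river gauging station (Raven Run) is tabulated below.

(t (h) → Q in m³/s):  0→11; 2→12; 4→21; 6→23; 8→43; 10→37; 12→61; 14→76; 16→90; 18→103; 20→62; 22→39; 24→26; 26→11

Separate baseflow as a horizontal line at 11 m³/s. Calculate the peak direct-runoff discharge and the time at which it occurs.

Subtracting baseflow gives direct-runoff ordinates: 0.0, 1.0, 10.0, 12.0, 32.0, 26.0, 50.0, 65.0, 79.0, 92.0, 51.0, 28.0, 15.0, 0.0 m³/s.
The maximum is 92.0 m³/s, occurring at the reading for t = 18 h.

Q_p = 92.0 m³/s at t = 18 h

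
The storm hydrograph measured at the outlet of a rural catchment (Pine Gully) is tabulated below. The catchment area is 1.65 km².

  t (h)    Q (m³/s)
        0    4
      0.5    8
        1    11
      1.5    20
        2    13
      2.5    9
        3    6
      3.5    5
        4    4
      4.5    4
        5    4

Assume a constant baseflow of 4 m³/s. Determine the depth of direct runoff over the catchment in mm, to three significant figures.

d ≈ 48.0 mm

Direct runoff: 0.0, 4.0, 7.0, 16.0, 9.0, 5.0, 2.0, 1.0, 0.0, 0.0, 0.0 m³/s; ΣQ_DR = 44.00 m³/s.
V = ΣQ_DR · Δt = 44.00 × 1800 s = 79200 m³.
Over A = 1.65 km², depth = V / A = 48.0 mm.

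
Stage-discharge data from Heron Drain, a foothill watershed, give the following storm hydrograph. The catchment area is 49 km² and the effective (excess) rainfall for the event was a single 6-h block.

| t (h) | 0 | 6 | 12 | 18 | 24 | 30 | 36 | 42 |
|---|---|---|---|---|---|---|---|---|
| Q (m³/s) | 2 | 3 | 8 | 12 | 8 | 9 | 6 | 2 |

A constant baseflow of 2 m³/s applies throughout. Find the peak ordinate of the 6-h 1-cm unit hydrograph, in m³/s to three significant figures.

Direct runoff: 0.0, 1.0, 6.0, 10.0, 6.0, 7.0, 4.0, 0.0 m³/s; ΣQ_DR = 34.00 m³/s, peak = 10.0 m³/s.
Runoff depth d = ΣQ_DR·Δt / A = 34.00 × 21600 / (49 km²) = 14.99 mm.
The 1-cm UH is the DRH scaled by (10 mm)/d, so U_p = 10.0 × 10/14.99 = 6.67 m³/s.

U_p ≈ 6.67 m³/s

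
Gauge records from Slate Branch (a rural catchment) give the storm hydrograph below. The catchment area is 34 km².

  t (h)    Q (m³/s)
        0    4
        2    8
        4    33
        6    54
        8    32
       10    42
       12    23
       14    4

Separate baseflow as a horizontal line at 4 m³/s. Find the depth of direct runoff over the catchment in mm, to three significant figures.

Direct runoff: 0.0, 4.0, 29.0, 50.0, 28.0, 38.0, 19.0, 0.0 m³/s; ΣQ_DR = 168.0 m³/s.
V = ΣQ_DR · Δt = 168.0 × 7200 s = 1.210 × 10^6 m³.
Over A = 34 km², depth = V / A = 35.6 mm.

d ≈ 35.6 mm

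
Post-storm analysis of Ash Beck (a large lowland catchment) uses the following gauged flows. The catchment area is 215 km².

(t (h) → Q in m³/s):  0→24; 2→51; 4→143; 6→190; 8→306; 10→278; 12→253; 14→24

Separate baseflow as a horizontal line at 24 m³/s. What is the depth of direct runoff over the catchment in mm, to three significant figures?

d ≈ 36.1 mm

Direct runoff: 0.0, 27.0, 119.0, 166.0, 282.0, 254.0, 229.0, 0.0 m³/s; ΣQ_DR = 1077 m³/s.
V = ΣQ_DR · Δt = 1077 × 7200 s = 7.754 × 10^6 m³.
Over A = 215 km², depth = V / A = 36.1 mm.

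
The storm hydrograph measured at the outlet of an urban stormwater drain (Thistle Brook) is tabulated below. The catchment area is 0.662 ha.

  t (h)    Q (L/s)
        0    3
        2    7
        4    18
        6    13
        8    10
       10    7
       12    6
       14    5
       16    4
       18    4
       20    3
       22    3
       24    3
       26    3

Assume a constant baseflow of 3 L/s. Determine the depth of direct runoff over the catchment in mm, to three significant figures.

Direct runoff: 0.0, 4.0, 15.0, 10.0, 7.0, 4.0, 3.0, 2.0, 1.0, 1.0, 0.0, 0.0, 0.0, 0.0 L/s; ΣQ_DR = 47.00 L/s.
V = ΣQ_DR · Δt = 47.00 × 7200 s = 3.384 × 10^5 L.
Over A = 0.662 ha, depth = V / A = 51.1 mm.

d ≈ 51.1 mm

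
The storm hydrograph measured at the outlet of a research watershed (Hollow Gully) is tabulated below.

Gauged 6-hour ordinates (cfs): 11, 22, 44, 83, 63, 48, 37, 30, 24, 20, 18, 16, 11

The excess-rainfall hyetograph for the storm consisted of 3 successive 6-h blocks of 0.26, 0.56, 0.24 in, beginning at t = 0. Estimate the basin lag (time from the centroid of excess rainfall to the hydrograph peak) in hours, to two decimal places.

t_L ≈ 9.11 h

Centroid of excess rainfall: t_c = Σ P_i·t̄_i / ΣP_i = 8.8868 h (block centres at 3, 9, 15 h).
Hydrograph peak occurs at t = 18 h, so basin lag t_L = 18 − 8.8868 = 9.11 h.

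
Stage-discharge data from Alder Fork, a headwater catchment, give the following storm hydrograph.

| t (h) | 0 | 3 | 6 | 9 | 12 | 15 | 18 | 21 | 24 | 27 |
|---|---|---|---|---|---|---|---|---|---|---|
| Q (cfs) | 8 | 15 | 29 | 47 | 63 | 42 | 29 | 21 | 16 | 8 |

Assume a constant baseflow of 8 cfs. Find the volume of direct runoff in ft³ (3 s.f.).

V ≈ 2.14 × 10^6 ft³

Direct-runoff ordinates (Q − Q_b): 0.0, 7.0, 21.0, 39.0, 55.0, 34.0, 21.0, 13.0, 8.0, 0.0 cfs.
ΣQ_DR = 198.0 cfs.
With Δt = 3 h = 10800 s, V = ΣQ_DR · Δt = 198.0 × 10800 = 2.14 × 10^6 ft³.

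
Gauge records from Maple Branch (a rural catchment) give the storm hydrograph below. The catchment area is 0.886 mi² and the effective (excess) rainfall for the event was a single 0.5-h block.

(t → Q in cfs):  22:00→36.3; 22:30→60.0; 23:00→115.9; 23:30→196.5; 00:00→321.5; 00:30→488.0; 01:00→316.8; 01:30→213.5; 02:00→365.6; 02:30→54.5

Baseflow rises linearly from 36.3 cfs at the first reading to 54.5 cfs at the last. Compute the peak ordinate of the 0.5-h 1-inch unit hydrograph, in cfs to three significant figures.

U_p ≈ 295 cfs

Direct runoff: 0.00, 21.68, 75.56, 154.13, 277.11, 441.59, 268.37, 163.04, 313.12, 0.00 cfs; ΣQ_DR = 1715 cfs, peak = 441.59 cfs.
Runoff depth d = ΣQ_DR·Δt / A = 1715 × 1800 / (0.886 mi²) = 1.499 in.
The 1-inch UH is the DRH scaled by (1 in)/d, so U_p = 441.59 × 1/1.499 = 295 cfs.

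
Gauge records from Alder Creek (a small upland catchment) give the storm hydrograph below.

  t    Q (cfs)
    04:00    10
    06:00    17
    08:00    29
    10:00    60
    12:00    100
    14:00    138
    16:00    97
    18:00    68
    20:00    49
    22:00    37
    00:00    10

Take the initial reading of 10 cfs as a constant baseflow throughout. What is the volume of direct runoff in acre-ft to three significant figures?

Direct-runoff ordinates (Q − Q_b): 0.0, 7.0, 19.0, 50.0, 90.0, 128.0, 87.0, 58.0, 39.0, 27.0, 0.0 cfs.
ΣQ_DR = 505.0 cfs.
With Δt = 2 h = 7200 s, V = ΣQ_DR · Δt = 505.0 × 7200 = 3.64 × 10^6 ft³ = 83.5 acre-ft.

V ≈ 83.5 acre-ft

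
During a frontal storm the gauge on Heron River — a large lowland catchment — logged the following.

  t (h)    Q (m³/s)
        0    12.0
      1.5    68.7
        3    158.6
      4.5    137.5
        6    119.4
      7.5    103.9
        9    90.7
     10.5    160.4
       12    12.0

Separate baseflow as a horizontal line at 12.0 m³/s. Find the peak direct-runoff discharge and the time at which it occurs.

Subtracting baseflow gives direct-runoff ordinates: 0.0, 56.7, 146.6, 125.5, 107.4, 91.9, 78.7, 148.4, 0.0 m³/s.
The maximum is 148.4 m³/s, occurring at the reading for t = 10.5 h.

Q_p = 148.4 m³/s at t = 10.5 h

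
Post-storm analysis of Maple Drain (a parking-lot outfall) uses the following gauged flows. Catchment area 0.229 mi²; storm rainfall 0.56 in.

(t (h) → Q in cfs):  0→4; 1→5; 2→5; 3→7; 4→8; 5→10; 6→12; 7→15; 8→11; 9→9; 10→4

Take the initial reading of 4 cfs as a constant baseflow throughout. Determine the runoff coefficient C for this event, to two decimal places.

ΣQ_DR = 46.00 cfs; V = ΣQ_DR·Δt = 1.656 × 10^5 ft³.
Runoff depth d = V / A = 0.3113 in.
C = d / P = 0.3113 / 0.56 = 0.56.

C ≈ 0.56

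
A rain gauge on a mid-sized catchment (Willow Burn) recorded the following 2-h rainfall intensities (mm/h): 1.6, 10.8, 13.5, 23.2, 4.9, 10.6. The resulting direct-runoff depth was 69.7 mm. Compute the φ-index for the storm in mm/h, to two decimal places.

Only the 4 blocks with intensity above φ contribute runoff: 10.8, 13.5, 23.2, 10.6 mm/h.
Σ(I−φ)·Δt = d  ⇒  (10.8+13.5+23.2+10.6 − 4φ)·2 = 69.7
φ = (58.10 − 69.7/2) / 4 = 5.81 mm/h.

φ ≈ 5.81 mm/h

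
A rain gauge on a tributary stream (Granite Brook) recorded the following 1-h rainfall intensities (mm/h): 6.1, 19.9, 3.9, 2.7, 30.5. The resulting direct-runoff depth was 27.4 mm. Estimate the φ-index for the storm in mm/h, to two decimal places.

Only the 2 blocks with intensity above φ contribute runoff: 19.9, 30.5 mm/h.
Σ(I−φ)·Δt = d  ⇒  (19.9+30.5 − 2φ)·1 = 27.4
φ = (50.40 − 27.4/1) / 2 = 11.50 mm/h.

φ ≈ 11.50 mm/h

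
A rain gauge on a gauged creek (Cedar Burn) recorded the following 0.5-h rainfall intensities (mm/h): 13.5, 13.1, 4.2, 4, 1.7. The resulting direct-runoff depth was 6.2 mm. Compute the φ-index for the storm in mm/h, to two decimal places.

φ ≈ 7.10 mm/h

Only the 2 blocks with intensity above φ contribute runoff: 13.5, 13.1 mm/h.
Σ(I−φ)·Δt = d  ⇒  (13.5+13.1 − 2φ)·0.5 = 6.2
φ = (26.60 − 6.2/0.5) / 2 = 7.10 mm/h.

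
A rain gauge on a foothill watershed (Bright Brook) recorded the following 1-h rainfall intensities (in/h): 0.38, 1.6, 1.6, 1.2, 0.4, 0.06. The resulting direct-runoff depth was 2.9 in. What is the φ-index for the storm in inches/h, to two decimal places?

Only the 3 blocks with intensity above φ contribute runoff: 1.6, 1.6, 1.2 in/h.
Σ(I−φ)·Δt = d  ⇒  (1.6+1.6+1.2 − 3φ)·1 = 2.9
φ = (4.400 − 2.9/1) / 3 = 0.50 in/h.

φ ≈ 0.50 in/h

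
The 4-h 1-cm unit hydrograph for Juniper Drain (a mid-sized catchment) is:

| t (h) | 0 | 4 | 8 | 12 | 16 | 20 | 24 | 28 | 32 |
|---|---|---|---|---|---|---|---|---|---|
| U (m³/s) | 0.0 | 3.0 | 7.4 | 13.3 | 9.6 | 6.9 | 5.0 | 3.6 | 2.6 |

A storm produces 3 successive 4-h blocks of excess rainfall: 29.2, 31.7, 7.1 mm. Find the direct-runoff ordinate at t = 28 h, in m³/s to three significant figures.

Q ≈ 31.3 m³/s

By discrete convolution, Q_j = Σ (P_i / 10 mm) · U_{j−i}.
At t = 28 h (j=7): Q = (29.2/10)·3.6 + (31.7/10)·5.0 + (7.1/10)·6.9 = 31.3 m³/s.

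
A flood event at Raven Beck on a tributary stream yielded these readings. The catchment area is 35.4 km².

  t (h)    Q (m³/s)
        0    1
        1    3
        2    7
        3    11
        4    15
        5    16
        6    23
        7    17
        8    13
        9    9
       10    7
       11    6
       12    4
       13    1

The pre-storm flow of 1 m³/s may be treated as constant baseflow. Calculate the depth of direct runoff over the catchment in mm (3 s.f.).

Direct runoff: 0.0, 2.0, 6.0, 10.0, 14.0, 15.0, 22.0, 16.0, 12.0, 8.0, 6.0, 5.0, 3.0, 0.0 m³/s; ΣQ_DR = 119.0 m³/s.
V = ΣQ_DR · Δt = 119.0 × 3600 s = 4.284 × 10^5 m³.
Over A = 35.4 km², depth = V / A = 12.1 mm.

d ≈ 12.1 mm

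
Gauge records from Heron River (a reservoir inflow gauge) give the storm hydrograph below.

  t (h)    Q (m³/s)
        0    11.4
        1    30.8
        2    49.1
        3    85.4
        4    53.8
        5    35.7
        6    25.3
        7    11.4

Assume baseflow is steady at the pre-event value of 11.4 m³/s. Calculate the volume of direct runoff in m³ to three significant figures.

Direct-runoff ordinates (Q − Q_b): 0.0, 19.4, 37.7, 74.0, 42.4, 24.3, 13.9, 0.0 m³/s.
ΣQ_DR = 211.7 m³/s.
With Δt = 1 h = 3600 s, V = ΣQ_DR · Δt = 211.7 × 3600 = 7.62 × 10^5 m³.

V ≈ 7.62 × 10^5 m³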